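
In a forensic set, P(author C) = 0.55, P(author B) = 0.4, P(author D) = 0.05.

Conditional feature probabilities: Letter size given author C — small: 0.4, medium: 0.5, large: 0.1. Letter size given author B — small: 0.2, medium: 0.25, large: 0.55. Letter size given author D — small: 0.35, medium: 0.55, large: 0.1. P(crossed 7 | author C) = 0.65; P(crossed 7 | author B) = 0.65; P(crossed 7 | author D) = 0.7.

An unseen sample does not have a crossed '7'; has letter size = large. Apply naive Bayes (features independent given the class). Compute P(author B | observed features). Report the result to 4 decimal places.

author C: 0.55 × 0.1 × (1−0.65) = 0.01925
author B: 0.4 × 0.55 × (1−0.65) = 0.077
author D: 0.05 × 0.1 × (1−0.7) = 0.0015
P(author B | x) = 0.077 / 0.09775 ≈ 0.7877

0.7877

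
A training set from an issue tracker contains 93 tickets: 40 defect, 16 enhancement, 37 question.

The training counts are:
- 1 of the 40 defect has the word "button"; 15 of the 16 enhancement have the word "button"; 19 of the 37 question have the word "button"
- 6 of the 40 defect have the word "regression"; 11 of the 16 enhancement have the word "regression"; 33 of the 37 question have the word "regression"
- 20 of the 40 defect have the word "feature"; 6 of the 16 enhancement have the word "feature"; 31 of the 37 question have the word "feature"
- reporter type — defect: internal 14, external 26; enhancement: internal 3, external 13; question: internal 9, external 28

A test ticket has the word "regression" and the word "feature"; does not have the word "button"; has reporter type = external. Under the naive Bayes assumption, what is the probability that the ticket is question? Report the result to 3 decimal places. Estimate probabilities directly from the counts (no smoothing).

defect: (40/93) × (39/40) × (6/40) × (20/40) × (26/40) ≈ 0.0204435
enhancement: (16/93) × (1/16) × (11/16) × (6/16) × (13/16) ≈ 0.00225239
question: (37/93) × (18/37) × (33/37) × (31/37) × (28/37) ≈ 0.109451
P(question | x) = 0.109451 / 0.13214689 ≈ 0.828

0.828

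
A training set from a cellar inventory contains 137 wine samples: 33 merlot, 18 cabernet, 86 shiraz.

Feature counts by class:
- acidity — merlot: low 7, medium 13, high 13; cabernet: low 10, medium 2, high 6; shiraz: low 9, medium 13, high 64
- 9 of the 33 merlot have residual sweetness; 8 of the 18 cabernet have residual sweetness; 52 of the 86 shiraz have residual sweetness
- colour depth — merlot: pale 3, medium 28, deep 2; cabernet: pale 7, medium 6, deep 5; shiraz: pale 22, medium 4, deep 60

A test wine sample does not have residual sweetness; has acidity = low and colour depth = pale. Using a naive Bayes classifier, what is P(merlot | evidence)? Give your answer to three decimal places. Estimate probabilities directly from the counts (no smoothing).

0.131

merlot: (33/137) × (7/33) × (24/33) × (3/33) ≈ 0.00337817
cabernet: (18/137) × (10/18) × (10/18) × (7/18) ≈ 0.01577
shiraz: (86/137) × (9/86) × (34/86) × (22/86) ≈ 0.00664395
P(merlot | x) = 0.00337817 / 0.02579212 ≈ 0.131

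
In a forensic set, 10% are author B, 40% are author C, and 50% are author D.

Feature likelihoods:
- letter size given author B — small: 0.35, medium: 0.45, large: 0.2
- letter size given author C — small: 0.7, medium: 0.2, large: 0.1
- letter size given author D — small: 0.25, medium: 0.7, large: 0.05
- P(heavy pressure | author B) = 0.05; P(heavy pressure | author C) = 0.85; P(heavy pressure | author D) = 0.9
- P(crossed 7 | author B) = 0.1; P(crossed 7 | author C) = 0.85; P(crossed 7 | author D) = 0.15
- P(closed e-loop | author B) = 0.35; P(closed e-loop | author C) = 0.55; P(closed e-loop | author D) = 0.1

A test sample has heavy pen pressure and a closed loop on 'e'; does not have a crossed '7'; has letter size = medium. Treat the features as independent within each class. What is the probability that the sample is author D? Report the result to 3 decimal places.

0.809

author B: 0.1 × 0.45 × 0.05 × (1−0.1) × 0.35 = 0.00070875
author C: 0.4 × 0.2 × 0.85 × (1−0.85) × 0.55 = 0.00561
author D: 0.5 × 0.7 × 0.9 × (1−0.15) × 0.1 = 0.026775
P(author D | x) = 0.026775 / 0.03309375 ≈ 0.809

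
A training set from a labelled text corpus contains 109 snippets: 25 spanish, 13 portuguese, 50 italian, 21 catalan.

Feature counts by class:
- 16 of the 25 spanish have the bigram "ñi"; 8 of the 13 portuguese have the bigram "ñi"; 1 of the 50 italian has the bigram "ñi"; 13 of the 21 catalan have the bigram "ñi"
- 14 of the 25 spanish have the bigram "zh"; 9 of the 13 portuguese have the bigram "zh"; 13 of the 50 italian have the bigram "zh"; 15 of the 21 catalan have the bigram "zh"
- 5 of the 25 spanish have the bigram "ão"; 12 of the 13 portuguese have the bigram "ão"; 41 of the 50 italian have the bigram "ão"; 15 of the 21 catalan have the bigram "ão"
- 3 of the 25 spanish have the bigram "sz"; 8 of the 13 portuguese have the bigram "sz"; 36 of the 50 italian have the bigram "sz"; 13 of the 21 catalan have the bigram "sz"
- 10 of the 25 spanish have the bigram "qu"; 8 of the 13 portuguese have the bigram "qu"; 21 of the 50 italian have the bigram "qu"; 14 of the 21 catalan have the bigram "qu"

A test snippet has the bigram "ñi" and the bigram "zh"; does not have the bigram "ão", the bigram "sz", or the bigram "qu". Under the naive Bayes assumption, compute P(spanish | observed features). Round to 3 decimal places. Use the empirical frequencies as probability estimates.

0.903

spanish: (25/109) × (16/25) × (14/25) × (20/25) × (22/25) × (15/25) ≈ 0.0347221
portuguese: (13/109) × (8/13) × (9/13) × (1/13) × (5/13) × (5/13) ≈ 0.000578193
italian: (50/109) × (1/50) × (13/50) × (9/50) × (14/50) × (29/50) ≈ 0.0000697277
catalan: (21/109) × (13/21) × (15/21) × (6/21) × (8/21) × (7/21) ≈ 0.0030908
P(spanish | x) = 0.0347221 / 0.0384608207 ≈ 0.903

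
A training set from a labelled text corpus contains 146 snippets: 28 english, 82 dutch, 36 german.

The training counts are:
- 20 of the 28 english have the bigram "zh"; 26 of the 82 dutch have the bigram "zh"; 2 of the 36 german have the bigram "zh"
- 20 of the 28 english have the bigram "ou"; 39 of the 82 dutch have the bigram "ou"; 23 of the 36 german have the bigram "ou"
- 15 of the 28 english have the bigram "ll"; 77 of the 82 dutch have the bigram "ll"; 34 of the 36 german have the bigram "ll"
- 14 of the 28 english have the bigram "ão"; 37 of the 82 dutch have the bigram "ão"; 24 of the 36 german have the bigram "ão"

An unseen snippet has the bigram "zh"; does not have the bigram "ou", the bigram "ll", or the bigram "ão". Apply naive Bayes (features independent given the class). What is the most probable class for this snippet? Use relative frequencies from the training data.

english

english: (28/146) × (20/28) × (8/28) × (13/28) × (14/28) ≈ 0.00908583
dutch: (82/146) × (26/82) × (43/82) × (5/82) × (45/82) ≈ 0.00312486
german: (36/146) × (2/36) × (13/36) × (2/36) × (12/36) ≈ 0.0000916061
Highest score → english.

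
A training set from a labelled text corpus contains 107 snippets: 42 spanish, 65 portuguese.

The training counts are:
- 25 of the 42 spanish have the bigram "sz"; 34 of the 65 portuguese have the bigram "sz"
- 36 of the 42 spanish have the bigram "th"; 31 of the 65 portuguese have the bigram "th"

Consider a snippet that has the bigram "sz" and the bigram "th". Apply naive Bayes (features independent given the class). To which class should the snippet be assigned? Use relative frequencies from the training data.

spanish

spanish: (42/107) × (25/42) × (36/42) ≈ 0.200267
portuguese: (65/107) × (34/65) × (31/65) ≈ 0.151546
Highest score → spanish.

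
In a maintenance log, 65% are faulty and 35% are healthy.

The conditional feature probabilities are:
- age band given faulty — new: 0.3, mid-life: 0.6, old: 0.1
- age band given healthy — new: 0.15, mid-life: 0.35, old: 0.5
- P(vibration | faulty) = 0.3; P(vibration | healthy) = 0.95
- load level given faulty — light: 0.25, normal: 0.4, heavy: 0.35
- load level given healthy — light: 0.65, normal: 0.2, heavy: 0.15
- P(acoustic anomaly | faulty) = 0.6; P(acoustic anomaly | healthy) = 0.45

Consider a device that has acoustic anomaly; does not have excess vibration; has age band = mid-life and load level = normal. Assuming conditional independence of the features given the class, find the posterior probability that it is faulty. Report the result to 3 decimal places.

faulty: 0.65 × 0.6 × (1−0.3) × 0.4 × 0.6 = 0.06552
healthy: 0.35 × 0.35 × (1−0.95) × 0.2 × 0.45 = 0.00055125
P(faulty | x) = 0.06552 / 0.06607125 ≈ 0.992

0.992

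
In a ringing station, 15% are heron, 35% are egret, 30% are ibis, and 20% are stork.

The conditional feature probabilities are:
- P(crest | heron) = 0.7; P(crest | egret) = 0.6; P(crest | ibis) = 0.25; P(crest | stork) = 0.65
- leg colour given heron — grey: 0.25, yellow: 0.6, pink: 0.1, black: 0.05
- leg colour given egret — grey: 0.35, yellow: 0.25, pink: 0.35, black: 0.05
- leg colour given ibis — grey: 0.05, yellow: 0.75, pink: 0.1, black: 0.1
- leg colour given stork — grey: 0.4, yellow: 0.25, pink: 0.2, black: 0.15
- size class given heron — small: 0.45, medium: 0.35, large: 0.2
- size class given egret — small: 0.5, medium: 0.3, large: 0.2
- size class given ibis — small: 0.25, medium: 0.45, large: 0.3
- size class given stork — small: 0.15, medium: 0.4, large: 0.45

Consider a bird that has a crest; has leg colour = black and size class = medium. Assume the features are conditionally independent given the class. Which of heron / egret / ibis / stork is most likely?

stork

heron: 0.15 × 0.7 × 0.05 × 0.35 = 0.0018375
egret: 0.35 × 0.6 × 0.05 × 0.3 = 0.00315
ibis: 0.3 × 0.25 × 0.1 × 0.45 = 0.003375
stork: 0.2 × 0.65 × 0.15 × 0.4 = 0.0078
Highest score → stork.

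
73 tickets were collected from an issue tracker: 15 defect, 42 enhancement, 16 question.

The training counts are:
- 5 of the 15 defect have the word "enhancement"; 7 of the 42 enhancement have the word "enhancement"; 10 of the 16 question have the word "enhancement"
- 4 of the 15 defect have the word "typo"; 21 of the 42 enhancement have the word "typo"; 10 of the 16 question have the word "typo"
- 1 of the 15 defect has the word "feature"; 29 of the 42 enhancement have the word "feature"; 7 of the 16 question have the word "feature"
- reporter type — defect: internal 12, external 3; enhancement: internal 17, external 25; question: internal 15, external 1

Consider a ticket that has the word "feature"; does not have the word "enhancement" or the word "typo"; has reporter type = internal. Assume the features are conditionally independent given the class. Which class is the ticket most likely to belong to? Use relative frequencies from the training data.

enhancement

defect: (15/73) × (10/15) × (11/15) × (1/15) × (12/15) ≈ 0.00535769
enhancement: (42/73) × (35/42) × (21/42) × (29/42) × (17/42) ≈ 0.0669983
question: (16/73) × (6/16) × (6/16) × (7/16) × (15/16) ≈ 0.0126418
Highest score → enhancement.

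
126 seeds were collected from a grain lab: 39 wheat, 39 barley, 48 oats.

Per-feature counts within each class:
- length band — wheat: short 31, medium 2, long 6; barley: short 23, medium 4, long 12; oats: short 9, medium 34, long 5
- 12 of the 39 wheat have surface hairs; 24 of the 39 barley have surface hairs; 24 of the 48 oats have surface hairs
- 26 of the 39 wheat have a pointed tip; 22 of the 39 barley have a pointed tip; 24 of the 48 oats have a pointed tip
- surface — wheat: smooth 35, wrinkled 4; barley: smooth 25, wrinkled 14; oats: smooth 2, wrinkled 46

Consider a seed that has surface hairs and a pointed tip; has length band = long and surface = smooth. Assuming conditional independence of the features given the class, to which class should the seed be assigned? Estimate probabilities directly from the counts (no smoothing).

barley

wheat: (39/126) × (6/39) × (12/39) × (26/39) × (35/39) ≈ 0.00876616
barley: (39/126) × (12/39) × (24/39) × (22/39) × (25/39) ≈ 0.0211929
oats: (48/126) × (5/48) × (24/48) × (24/48) × (2/48) ≈ 0.00041336
Highest score → barley.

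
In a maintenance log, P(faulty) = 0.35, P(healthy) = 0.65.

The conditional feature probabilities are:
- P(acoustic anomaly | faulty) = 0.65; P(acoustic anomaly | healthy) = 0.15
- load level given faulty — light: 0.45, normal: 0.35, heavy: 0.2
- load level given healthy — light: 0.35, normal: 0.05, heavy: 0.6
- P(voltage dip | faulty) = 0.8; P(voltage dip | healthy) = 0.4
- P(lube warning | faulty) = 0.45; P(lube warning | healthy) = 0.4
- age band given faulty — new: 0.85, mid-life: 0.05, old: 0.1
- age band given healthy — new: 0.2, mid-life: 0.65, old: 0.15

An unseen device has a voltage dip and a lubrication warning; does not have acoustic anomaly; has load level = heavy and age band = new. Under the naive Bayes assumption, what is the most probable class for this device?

healthy

faulty: 0.35 × (1−0.65) × 0.2 × 0.8 × 0.45 × 0.85 = 0.007497
healthy: 0.65 × (1−0.15) × 0.6 × 0.4 × 0.4 × 0.2 = 0.010608
Highest score → healthy.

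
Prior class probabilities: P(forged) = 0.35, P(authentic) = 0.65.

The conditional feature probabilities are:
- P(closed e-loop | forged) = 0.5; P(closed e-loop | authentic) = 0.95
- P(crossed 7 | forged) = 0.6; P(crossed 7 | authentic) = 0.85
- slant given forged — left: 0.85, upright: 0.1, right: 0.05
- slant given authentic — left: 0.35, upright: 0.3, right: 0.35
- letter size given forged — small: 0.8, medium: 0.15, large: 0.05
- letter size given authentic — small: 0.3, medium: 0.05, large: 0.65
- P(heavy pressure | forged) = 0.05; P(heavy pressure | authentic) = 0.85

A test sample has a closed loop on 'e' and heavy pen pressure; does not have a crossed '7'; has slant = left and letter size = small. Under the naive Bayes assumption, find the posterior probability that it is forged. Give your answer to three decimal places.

forged: 0.35 × 0.5 × (1−0.6) × 0.85 × 0.8 × 0.05 = 0.00238
authentic: 0.65 × 0.95 × (1−0.85) × 0.35 × 0.3 × 0.85 = 0.00826678125
P(forged | x) = 0.00238 / 0.01064678125 ≈ 0.224

0.224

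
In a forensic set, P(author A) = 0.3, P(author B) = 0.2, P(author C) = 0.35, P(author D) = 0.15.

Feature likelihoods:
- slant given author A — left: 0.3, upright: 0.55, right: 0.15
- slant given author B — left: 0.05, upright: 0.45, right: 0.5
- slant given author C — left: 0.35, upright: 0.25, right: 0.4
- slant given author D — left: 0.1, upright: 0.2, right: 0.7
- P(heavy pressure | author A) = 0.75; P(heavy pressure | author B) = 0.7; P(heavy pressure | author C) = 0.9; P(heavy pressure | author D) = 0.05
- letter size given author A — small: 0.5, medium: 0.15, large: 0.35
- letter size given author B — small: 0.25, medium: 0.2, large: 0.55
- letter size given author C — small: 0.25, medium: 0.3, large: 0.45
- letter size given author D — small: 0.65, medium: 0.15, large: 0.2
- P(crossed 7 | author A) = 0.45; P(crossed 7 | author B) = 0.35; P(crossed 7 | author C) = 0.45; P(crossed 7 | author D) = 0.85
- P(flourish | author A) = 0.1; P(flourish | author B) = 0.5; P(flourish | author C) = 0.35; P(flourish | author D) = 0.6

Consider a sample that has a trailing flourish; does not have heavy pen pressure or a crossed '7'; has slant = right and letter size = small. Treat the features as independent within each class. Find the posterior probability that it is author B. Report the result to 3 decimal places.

author A: 0.3 × 0.15 × (1−0.75) × 0.5 × (1−0.45) × 0.1 = 0.000309375
author B: 0.2 × 0.5 × (1−0.7) × 0.25 × (1−0.35) × 0.5 = 0.0024375
author C: 0.35 × 0.4 × (1−0.9) × 0.25 × (1−0.45) × 0.35 = 0.00067375
author D: 0.15 × 0.7 × (1−0.05) × 0.65 × (1−0.85) × 0.6 = 0.005835375
P(author B | x) = 0.0024375 / 0.009256 ≈ 0.263

0.263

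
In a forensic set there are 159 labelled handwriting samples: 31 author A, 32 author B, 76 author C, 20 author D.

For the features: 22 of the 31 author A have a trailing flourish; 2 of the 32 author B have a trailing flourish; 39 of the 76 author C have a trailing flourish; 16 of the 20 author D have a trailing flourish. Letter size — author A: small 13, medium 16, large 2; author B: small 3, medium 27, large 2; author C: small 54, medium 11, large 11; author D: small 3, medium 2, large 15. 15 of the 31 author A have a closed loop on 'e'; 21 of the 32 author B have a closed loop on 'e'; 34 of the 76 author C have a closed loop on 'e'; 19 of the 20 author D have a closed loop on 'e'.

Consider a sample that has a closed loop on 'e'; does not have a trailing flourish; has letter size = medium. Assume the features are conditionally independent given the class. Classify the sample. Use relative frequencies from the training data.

author B

author A: (31/159) × (9/31) × (16/31) × (15/31) ≈ 0.0141362
author B: (32/159) × (30/32) × (27/32) × (21/32) ≈ 0.104474
author C: (76/159) × (37/76) × (11/76) × (34/76) ≈ 0.0150678
author D: (20/159) × (4/20) × (2/20) × (19/20) ≈ 0.00238994
Highest score → author B.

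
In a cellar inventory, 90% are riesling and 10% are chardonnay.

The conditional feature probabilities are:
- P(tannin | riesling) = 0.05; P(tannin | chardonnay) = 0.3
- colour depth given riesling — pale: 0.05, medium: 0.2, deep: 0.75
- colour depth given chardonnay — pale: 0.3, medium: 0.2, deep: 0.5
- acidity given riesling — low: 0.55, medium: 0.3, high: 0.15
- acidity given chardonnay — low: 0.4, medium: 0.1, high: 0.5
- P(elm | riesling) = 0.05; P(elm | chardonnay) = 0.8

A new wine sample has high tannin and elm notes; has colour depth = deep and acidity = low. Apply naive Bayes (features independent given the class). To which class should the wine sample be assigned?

riesling: 0.9 × 0.05 × 0.75 × 0.55 × 0.05 = 0.000928125
chardonnay: 0.1 × 0.3 × 0.5 × 0.4 × 0.8 = 0.0048
Highest score → chardonnay.

chardonnay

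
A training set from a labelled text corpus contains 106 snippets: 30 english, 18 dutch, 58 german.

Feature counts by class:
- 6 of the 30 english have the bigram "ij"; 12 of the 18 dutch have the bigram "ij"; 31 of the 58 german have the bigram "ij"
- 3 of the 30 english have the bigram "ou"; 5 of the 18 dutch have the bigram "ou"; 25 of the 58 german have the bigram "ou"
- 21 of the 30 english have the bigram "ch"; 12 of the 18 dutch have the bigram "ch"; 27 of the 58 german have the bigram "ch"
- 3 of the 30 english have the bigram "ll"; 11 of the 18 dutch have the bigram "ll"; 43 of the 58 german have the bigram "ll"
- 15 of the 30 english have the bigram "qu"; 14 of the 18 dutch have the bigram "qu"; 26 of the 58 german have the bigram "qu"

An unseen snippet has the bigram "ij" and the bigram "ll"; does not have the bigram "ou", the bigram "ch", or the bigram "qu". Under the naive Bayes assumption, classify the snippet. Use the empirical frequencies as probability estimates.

english: (30/106) × (6/30) × (27/30) × (9/30) × (3/30) × (15/30) ≈ 0.000764151
dutch: (18/106) × (12/18) × (13/18) × (6/18) × (11/18) × (4/18) ≈ 0.00370112
german: (58/106) × (31/58) × (33/58) × (31/58) × (43/58) × (32/58) ≈ 0.0363779
Highest score → german.

german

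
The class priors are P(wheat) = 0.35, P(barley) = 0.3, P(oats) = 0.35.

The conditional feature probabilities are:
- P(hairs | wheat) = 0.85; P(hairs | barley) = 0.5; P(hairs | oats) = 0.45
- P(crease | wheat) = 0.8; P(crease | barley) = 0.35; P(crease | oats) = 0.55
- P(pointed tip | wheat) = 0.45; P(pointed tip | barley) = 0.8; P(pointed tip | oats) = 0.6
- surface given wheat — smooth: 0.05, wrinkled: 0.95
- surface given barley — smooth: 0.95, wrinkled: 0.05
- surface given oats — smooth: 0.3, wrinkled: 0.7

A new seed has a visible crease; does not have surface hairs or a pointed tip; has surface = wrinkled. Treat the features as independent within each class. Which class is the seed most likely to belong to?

oats

wheat: 0.35 × (1−0.85) × 0.8 × (1−0.45) × 0.95 = 0.021945
barley: 0.3 × (1−0.5) × 0.35 × (1−0.8) × 0.05 = 0.000525
oats: 0.35 × (1−0.45) × 0.55 × (1−0.6) × 0.7 = 0.029645
Highest score → oats.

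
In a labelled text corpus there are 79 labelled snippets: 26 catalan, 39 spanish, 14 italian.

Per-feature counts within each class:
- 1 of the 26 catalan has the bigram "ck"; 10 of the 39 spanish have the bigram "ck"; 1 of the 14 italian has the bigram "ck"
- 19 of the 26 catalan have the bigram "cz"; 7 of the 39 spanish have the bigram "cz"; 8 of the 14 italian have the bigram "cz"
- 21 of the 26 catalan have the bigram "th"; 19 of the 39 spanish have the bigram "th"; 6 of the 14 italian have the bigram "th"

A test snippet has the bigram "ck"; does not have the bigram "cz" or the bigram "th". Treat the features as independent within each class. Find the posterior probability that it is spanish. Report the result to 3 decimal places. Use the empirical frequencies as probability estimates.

catalan: (26/79) × (1/26) × (7/26) × (5/26) ≈ 0.000655382
spanish: (39/79) × (10/39) × (32/39) × (20/39) ≈ 0.0532628
italian: (14/79) × (1/14) × (6/14) × (8/14) ≈ 0.00309997
P(spanish | x) = 0.0532628 / 0.057018152 ≈ 0.934

0.934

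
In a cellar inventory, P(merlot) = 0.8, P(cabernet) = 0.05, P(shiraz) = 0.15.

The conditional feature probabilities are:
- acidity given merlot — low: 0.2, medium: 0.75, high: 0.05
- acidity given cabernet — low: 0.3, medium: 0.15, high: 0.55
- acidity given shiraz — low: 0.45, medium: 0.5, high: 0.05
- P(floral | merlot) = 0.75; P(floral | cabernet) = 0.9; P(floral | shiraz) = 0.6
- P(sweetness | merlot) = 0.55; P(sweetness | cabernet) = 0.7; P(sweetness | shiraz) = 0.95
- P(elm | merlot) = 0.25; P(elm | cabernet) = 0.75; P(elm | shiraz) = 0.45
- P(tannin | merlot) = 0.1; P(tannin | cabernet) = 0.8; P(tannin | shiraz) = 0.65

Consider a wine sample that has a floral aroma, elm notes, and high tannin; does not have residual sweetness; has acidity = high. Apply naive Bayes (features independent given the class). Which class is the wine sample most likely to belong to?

cabernet

merlot: 0.8 × 0.05 × 0.75 × (1−0.55) × 0.25 × 0.1 = 0.0003375
cabernet: 0.05 × 0.55 × 0.9 × (1−0.7) × 0.75 × 0.8 = 0.004455
shiraz: 0.15 × 0.05 × 0.6 × (1−0.95) × 0.45 × 0.65 = 0.0000658125
Highest score → cabernet.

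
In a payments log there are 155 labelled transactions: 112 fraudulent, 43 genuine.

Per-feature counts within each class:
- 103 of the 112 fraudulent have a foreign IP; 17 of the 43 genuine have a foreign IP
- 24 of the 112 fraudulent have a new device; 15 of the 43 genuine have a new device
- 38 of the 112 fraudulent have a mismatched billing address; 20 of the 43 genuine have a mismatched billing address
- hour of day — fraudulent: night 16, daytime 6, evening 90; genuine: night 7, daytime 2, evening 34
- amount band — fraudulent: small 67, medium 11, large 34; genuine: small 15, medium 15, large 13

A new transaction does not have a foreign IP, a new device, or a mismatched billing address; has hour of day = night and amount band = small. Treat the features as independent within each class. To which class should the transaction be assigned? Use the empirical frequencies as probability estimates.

fraudulent: (112/155) × (9/112) × (88/112) × (74/112) × (16/112) × (67/112) ≈ 0.00257601
genuine: (43/155) × (26/43) × (28/43) × (23/43) × (7/43) × (15/43) ≈ 0.00331774
Highest score → genuine.

genuine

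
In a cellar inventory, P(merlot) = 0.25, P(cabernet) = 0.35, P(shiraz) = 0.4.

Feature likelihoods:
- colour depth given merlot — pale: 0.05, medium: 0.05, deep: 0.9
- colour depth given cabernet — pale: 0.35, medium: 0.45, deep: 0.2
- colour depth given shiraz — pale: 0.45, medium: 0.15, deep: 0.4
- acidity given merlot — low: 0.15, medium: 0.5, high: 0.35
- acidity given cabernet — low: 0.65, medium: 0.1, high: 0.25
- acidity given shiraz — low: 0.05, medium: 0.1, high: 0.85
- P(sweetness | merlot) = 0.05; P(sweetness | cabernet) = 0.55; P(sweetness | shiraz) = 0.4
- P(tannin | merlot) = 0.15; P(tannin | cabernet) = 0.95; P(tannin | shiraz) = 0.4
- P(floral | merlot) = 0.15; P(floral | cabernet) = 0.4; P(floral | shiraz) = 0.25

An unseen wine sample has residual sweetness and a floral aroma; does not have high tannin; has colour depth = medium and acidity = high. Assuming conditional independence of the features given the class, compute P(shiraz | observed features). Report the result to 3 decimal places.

merlot: 0.25 × 0.05 × 0.35 × 0.05 × (1−0.15) × 0.15 = 0.000027890625
cabernet: 0.35 × 0.45 × 0.25 × 0.55 × (1−0.95) × 0.4 = 0.000433125
shiraz: 0.4 × 0.15 × 0.85 × 0.4 × (1−0.4) × 0.25 = 0.00306
P(shiraz | x) = 0.00306 / 0.003521015625 ≈ 0.869

0.869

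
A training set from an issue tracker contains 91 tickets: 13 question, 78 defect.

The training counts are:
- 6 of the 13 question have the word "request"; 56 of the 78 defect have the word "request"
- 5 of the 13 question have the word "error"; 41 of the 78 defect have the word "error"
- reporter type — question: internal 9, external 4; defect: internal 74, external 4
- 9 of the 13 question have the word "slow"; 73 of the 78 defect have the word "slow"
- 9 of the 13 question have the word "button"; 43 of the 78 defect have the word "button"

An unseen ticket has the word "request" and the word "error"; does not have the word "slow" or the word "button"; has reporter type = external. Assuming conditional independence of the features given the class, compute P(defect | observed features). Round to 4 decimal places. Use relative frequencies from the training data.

0.3924

question: (13/91) × (6/13) × (5/13) × (4/13) × (4/13) × (4/13) ≈ 0.000738731
defect: (78/91) × (56/78) × (41/78) × (4/78) × (5/78) × (35/78) ≈ 0.000477145
P(defect | x) = 0.000477145 / 0.001215876 ≈ 0.3924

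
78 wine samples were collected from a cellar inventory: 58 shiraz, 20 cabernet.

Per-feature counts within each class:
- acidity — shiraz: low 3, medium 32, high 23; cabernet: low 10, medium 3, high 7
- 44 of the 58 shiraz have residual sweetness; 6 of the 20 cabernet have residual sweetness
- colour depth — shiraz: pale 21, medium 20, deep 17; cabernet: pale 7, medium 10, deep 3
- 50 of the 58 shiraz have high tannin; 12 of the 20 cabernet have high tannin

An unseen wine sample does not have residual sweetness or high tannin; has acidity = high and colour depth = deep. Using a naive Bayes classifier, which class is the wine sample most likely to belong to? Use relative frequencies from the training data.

shiraz: (58/78) × (23/58) × (14/58) × (17/58) × (8/58) ≈ 0.00287751
cabernet: (20/78) × (7/20) × (14/20) × (3/20) × (8/20) ≈ 0.00376923
Highest score → cabernet.

cabernet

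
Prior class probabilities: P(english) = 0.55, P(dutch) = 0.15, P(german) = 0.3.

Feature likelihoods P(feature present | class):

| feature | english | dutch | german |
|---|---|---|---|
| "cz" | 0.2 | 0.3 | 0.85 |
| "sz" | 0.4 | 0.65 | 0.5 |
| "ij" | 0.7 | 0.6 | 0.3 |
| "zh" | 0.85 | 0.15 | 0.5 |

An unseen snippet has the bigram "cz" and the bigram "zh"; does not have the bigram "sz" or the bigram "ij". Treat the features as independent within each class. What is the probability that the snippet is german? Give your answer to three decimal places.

english: 0.55 × 0.2 × (1−0.4) × (1−0.7) × 0.85 = 0.01683
dutch: 0.15 × 0.3 × (1−0.65) × (1−0.6) × 0.15 = 0.000945
german: 0.3 × 0.85 × (1−0.5) × (1−0.3) × 0.5 = 0.044625
P(german | x) = 0.044625 / 0.0624 ≈ 0.715

0.715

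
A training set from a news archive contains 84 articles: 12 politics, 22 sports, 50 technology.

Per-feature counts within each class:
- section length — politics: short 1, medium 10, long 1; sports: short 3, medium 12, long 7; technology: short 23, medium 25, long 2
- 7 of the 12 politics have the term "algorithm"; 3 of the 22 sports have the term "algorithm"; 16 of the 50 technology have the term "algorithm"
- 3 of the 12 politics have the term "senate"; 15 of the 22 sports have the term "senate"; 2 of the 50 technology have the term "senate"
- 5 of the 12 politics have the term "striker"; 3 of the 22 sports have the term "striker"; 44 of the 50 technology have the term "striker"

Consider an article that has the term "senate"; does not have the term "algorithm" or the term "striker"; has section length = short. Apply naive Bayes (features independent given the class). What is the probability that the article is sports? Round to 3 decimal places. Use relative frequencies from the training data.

politics: (12/84) × (1/12) × (5/12) × (3/12) × (7/12) ≈ 0.00072338
sports: (22/84) × (3/22) × (19/22) × (15/22) × (19/22) ≈ 0.0181624
technology: (50/84) × (23/50) × (34/50) × (2/50) × (6/50) ≈ 0.000893714
P(sports | x) = 0.0181624 / 0.019779494 ≈ 0.918

0.918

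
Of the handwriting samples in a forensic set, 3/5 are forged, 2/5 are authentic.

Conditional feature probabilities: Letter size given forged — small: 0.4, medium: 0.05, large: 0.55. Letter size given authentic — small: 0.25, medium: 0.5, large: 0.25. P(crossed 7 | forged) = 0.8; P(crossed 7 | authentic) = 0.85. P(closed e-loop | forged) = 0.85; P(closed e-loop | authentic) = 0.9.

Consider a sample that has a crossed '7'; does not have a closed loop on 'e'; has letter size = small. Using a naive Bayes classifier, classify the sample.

forged: 0.6 × 0.4 × 0.8 × (1−0.85) = 0.0288
authentic: 0.4 × 0.25 × 0.85 × (1−0.9) = 0.0085
Highest score → forged.

forged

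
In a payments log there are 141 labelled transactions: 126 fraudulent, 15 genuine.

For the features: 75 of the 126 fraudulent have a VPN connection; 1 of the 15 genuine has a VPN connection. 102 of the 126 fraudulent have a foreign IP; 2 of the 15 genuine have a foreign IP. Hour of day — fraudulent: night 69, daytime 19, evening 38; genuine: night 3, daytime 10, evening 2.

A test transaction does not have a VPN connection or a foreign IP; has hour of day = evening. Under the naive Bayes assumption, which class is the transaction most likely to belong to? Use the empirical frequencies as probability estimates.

fraudulent

fraudulent: (126/141) × (51/126) × (24/126) × (38/126) ≈ 0.0207781
genuine: (15/141) × (14/15) × (13/15) × (2/15) ≈ 0.0114736
Highest score → fraudulent.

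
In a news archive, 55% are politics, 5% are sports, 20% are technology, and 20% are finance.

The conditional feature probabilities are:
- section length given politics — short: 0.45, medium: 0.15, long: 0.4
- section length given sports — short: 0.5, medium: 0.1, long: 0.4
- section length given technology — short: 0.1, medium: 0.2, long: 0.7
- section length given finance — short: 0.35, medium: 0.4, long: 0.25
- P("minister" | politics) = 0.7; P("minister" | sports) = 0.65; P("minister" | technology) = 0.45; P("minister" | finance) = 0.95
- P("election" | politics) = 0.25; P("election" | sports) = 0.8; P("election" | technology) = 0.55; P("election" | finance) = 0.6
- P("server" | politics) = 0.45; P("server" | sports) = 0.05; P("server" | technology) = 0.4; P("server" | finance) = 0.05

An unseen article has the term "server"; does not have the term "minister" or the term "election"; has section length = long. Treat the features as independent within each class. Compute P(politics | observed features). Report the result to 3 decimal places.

0.614

politics: 0.55 × 0.4 × (1−0.7) × (1−0.25) × 0.45 = 0.022275
sports: 0.05 × 0.4 × (1−0.65) × (1−0.8) × 0.05 = 0.00007
technology: 0.2 × 0.7 × (1−0.45) × (1−0.55) × 0.4 = 0.01386
finance: 0.2 × 0.25 × (1−0.95) × (1−0.6) × 0.05 = 0.00005
P(politics | x) = 0.022275 / 0.036255 ≈ 0.614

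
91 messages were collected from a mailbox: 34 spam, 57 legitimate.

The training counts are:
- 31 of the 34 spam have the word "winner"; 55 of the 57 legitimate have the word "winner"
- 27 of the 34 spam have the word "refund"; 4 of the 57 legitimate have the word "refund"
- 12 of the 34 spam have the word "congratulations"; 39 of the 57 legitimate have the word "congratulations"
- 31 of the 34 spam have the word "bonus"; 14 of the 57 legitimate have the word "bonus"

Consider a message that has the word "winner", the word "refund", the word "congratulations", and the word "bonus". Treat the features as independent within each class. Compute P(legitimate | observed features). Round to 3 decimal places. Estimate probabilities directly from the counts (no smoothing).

spam: (34/91) × (31/34) × (27/34) × (12/34) × (31/34) ≈ 0.0870543
legitimate: (57/91) × (55/57) × (4/57) × (39/57) × (14/57) ≈ 0.0071277
P(legitimate | x) = 0.0071277 / 0.094182 ≈ 0.076

0.076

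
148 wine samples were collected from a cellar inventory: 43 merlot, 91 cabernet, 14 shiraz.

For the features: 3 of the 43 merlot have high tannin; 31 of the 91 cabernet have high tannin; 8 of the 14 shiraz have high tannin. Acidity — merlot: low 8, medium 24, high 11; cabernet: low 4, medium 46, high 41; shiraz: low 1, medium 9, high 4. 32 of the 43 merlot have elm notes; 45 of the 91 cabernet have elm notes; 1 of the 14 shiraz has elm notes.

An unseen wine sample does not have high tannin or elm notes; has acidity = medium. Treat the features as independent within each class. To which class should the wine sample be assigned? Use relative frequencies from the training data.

cabernet

merlot: (43/148) × (40/43) × (24/43) × (11/43) ≈ 0.0385892
cabernet: (91/148) × (60/91) × (46/91) × (46/91) ≈ 0.103591
shiraz: (14/148) × (6/14) × (9/14) × (13/14) ≈ 0.0242002
Highest score → cabernet.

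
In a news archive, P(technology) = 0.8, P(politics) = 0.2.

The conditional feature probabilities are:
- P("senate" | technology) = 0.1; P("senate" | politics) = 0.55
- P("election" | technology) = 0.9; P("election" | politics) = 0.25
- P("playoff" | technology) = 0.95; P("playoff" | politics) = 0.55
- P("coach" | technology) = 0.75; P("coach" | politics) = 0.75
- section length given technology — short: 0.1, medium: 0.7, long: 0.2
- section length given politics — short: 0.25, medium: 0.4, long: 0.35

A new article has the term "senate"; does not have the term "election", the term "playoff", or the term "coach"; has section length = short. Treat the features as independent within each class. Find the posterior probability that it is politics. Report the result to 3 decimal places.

technology: 0.8 × 0.1 × (1−0.9) × (1−0.95) × (1−0.75) × 0.1 = 0.00001
politics: 0.2 × 0.55 × (1−0.25) × (1−0.55) × (1−0.75) × 0.25 = 0.0023203125
P(politics | x) = 0.0023203125 / 0.0023303125 ≈ 0.996

0.996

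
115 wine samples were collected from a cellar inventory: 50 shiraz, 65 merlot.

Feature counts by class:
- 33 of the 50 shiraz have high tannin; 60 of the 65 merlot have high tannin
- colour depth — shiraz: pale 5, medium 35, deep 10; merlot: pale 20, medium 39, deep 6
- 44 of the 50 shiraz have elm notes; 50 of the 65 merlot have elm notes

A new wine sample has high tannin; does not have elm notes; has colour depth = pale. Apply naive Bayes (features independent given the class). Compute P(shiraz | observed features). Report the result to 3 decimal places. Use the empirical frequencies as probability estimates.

0.085

shiraz: (50/115) × (33/50) × (5/50) × (6/50) ≈ 0.00344348
merlot: (65/115) × (60/65) × (20/65) × (15/65) ≈ 0.0370466
P(shiraz | x) = 0.00344348 / 0.04049008 ≈ 0.085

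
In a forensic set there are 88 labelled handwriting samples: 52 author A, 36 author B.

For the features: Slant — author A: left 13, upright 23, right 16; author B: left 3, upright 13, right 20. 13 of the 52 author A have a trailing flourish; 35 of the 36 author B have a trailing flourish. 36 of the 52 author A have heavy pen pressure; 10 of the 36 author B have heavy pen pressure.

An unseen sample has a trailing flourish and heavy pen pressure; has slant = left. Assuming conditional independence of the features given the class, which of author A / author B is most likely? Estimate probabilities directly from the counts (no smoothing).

author A

author A: (52/88) × (13/52) × (13/52) × (36/52) ≈ 0.0255682
author B: (36/88) × (3/36) × (35/36) × (10/36) ≈ 0.00920665
Highest score → author A.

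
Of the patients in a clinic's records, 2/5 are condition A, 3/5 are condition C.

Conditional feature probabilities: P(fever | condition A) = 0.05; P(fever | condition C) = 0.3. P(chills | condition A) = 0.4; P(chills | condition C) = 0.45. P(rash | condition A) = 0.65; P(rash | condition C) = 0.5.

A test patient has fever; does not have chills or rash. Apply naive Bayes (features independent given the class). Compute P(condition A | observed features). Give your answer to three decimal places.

0.078

condition A: 0.4 × 0.05 × (1−0.4) × (1−0.65) = 0.0042
condition C: 0.6 × 0.3 × (1−0.45) × (1−0.5) = 0.0495
P(condition A | x) = 0.0042 / 0.0537 ≈ 0.078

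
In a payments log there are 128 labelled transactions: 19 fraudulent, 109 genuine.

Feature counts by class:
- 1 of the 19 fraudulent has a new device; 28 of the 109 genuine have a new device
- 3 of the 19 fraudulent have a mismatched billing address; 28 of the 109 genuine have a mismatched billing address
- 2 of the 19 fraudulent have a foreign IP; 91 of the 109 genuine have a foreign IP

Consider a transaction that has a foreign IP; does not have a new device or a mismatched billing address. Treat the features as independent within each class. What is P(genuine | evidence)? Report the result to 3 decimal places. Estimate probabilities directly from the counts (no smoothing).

0.969

fraudulent: (19/128) × (18/19) × (16/19) × (2/19) ≈ 0.0124654
genuine: (109/128) × (81/109) × (81/109) × (91/109) ≈ 0.392598
P(genuine | x) = 0.392598 / 0.4050634 ≈ 0.969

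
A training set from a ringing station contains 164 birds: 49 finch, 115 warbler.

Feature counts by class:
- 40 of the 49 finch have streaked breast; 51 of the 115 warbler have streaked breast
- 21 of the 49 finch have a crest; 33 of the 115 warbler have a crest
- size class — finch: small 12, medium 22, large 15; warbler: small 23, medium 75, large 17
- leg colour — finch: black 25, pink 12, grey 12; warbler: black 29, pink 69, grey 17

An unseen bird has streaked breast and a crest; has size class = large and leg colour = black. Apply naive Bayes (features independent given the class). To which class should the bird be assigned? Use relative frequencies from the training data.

finch

finch: (49/164) × (40/49) × (21/49) × (15/49) × (25/49) ≈ 0.016326
warbler: (115/164) × (51/115) × (33/115) × (17/115) × (29/115) ≈ 0.00332655
Highest score → finch.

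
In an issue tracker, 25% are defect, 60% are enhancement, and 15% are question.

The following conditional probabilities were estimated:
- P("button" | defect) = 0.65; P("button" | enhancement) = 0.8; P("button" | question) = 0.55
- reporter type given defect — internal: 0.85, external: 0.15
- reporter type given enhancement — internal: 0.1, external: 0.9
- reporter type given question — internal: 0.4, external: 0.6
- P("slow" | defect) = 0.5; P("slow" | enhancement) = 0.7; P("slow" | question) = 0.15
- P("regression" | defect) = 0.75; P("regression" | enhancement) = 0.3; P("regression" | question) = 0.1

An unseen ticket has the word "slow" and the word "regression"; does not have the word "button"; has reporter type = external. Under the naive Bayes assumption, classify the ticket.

enhancement

defect: 0.25 × (1−0.65) × 0.15 × 0.5 × 0.75 = 0.004921875
enhancement: 0.6 × (1−0.8) × 0.9 × 0.7 × 0.3 = 0.02268
question: 0.15 × (1−0.55) × 0.6 × 0.15 × 0.1 = 0.0006075
Highest score → enhancement.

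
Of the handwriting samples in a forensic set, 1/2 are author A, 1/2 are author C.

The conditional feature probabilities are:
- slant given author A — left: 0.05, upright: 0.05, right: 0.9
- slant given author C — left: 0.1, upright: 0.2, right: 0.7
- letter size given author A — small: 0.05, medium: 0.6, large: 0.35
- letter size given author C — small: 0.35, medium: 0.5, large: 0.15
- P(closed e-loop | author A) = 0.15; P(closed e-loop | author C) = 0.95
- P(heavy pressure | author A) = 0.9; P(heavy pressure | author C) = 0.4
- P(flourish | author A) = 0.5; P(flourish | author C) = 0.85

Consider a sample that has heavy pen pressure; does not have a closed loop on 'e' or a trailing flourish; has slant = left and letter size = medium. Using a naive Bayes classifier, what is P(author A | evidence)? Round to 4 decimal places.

author A: 0.5 × 0.05 × 0.6 × (1−0.15) × 0.9 × (1−0.5) = 0.0057375
author C: 0.5 × 0.1 × 0.5 × (1−0.95) × 0.4 × (1−0.85) = 0.000075
P(author A | x) = 0.0057375 / 0.0058125 ≈ 0.9871

0.9871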